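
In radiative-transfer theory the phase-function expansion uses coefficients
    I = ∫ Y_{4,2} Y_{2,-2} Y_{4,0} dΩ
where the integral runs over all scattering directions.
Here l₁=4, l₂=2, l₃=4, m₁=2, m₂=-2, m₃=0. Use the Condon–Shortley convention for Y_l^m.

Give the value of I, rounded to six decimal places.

m-sum 0 ✓  L=10 even ✓  2≤4≤6 ✓
Π(2lᵢ+1) = 9×5×9 = 405
triangle coeff Δ(4,2,4) = 1/13860
Σ_t [0,2]: t=0:+1/192 t=1:−1/36 t=2:+1/192 = -5/288
(3j)²=20/693 [(4 2 4; 0 0 0)], sign=-1
Σ_t [0,0]: t=0:+1/192 = 1/192
(3j)²=3/77 [(4 2 4; 2 -2 0)], sign=+1
⇒ 4πI² = 2700/5929
I = (-1)√(2700/5929/(4π)) = -0.19036462

-0.190365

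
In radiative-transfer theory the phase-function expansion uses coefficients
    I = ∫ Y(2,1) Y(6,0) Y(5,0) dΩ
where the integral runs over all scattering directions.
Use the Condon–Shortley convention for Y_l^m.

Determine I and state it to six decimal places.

0.000000

Σmᵢ = 1 ≠ 0, so the φ-integral vanishes; I = 0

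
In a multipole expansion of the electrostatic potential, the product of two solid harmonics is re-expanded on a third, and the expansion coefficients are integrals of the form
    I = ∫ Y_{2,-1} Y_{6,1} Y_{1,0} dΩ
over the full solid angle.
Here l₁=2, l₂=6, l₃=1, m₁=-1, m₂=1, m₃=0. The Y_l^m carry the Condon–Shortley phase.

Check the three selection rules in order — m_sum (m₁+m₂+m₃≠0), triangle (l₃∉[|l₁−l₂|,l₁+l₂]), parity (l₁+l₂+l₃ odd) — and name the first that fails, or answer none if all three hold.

triangle

Σmᵢ = 0  ✓
l₃∈[|l₁−l₂|,l₁+l₂]=[4,8], have l₃=1  ✗
Σlᵢ = 9 ⇒ odd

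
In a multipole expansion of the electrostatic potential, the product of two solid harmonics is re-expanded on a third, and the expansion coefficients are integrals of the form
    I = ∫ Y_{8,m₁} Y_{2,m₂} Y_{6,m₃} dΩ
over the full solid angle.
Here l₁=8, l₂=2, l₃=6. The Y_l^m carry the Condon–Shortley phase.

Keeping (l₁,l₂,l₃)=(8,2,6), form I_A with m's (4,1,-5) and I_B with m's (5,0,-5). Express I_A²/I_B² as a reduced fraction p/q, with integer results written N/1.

Shared (l₁,l₂,l₃)=(8,2,6): N and (l;000)² cancel in I_A²/I_B².
A: Δ = 4!·12!·0!/17! = 1/30940; Racah Σ t=3..3: t=3:−1/239500800 = -1/239500800; ⇒ 3j(8 2 6; 4 1 -5)² = 12/7735, sgn +1
B: Δ = 4!·12!·0!/17! = 1/30940; Racah Σ t=2..2: t=2:+1/159667200 = 1/159667200; ⇒ 3j(8 2 6; 5 0 -5)² = 9/1190, sgn -1
I_A²/I_B² = (12/7735)/(9/1190) = 8/39

8/39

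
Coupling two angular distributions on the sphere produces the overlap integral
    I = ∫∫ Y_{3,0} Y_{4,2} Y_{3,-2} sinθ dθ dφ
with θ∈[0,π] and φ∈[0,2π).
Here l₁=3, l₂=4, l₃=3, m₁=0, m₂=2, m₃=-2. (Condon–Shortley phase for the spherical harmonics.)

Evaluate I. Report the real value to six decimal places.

Rules hold: Σm=0, L=10 even, 1≤3≤7.
N = 7·9·7 = 441
Δ = 4!·2!·4!/11! = 1/34650
Racah Σ t=1..3: t=1:−1/72 t=2:+1/16 t=3:−1/72 = 5/144
⇒ 3j(3 4 3; 0 0 0)² = 2/77, sgn -1
Racah Σ t=2..3: t=2:+1/96 t=3:−1/72 = -1/288
⇒ 3j(3 4 3; 0 2 -2)² = 1/462, sgn +1
4πI² = N·(3j₀)²·(3jₘ)² = 3/121
I = -1·√(0.0247934/4π) = -0.04441841

-0.044418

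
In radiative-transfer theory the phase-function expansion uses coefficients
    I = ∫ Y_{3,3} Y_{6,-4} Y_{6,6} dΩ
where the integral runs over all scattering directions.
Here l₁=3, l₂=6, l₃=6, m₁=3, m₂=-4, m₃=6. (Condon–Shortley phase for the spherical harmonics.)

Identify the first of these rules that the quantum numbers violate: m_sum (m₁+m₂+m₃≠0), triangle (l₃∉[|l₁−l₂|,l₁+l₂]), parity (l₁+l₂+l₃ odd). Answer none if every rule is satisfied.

azimuthal sum: 3 − 4 + 6 = 5  ✗
3 ≤ 6 ≤ 9 (triangle on l)
L = 3 + 6 + 6 = 15 (odd)

m_sum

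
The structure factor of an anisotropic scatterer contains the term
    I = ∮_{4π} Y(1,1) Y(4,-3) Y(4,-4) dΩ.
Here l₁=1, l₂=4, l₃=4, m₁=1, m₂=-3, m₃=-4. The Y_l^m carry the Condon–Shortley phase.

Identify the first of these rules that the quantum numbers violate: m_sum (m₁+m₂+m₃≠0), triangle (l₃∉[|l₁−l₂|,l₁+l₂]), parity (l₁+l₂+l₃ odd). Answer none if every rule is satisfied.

Σmᵢ = -6  ✗
l₃∈[|l₁−l₂|,l₁+l₂]=[3,5], have l₃=4
Σlᵢ = 9 ⇒ odd

m_sum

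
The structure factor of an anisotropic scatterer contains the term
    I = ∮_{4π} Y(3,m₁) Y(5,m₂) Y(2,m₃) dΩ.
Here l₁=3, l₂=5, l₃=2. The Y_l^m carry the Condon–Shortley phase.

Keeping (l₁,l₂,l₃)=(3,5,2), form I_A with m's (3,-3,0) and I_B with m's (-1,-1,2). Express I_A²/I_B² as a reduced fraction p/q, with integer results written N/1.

Shared (l₁,l₂,l₃)=(3,5,2): N and (l;000)² cancel in I_A²/I_B².
A: Δ = 6!·0!·4!/11! = 1/2310; Racah Σ t=0..0: t=0:+1/2880 = 1/2880; ⇒ 3j(3 5 2; 3 -3 0)² = 2/165, sgn +1
B: Δ = 6!·0!·4!/11! = 1/2310; Racah Σ t=4..4: t=4:+1/1152 = 1/1152; ⇒ 3j(3 5 2; -1 -1 2)² = 1/154, sgn +1
I_A²/I_B² = (2/165)/(1/154) = 28/15

28/15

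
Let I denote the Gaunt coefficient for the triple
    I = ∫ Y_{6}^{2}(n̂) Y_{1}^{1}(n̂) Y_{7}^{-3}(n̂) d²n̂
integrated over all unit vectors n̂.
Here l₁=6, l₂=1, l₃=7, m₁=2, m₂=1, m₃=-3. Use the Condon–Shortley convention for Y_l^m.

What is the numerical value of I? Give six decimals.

-0.234717

Rules hold: Σm=0, L=14 even, 5≤7≤7.
N = 13·3·15 = 585
Δ = 0!·12!·2!/15! = 1/1365
Racah Σ t=0..0: t=0:+1/518400 = 1/518400
⇒ 3j(6 1 7; 0 0 0)² = 7/195, sgn -1
Racah Σ t=0..0: t=0:+1/1935360 = 1/1935360
⇒ 3j(6 1 7; 2 1 -3)² = 3/91, sgn +1
4πI² = N·(3j₀)²·(3jₘ)² = 9/13
I = -1·√(0.692308/4π) = -0.23471705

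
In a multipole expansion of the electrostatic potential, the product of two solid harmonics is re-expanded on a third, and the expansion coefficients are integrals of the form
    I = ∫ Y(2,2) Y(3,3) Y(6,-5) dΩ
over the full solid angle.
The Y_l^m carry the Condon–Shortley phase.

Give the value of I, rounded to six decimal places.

l₃=6 ∉ [1,5] — triangle fails ⇒ I = 0

0.000000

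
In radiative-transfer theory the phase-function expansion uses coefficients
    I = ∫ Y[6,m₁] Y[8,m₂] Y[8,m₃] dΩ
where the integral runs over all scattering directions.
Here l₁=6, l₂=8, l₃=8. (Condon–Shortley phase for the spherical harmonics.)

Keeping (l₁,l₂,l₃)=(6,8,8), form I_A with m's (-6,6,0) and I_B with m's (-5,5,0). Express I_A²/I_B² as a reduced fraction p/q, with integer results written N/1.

14/25

Same 6,8,8: normalisation and zero-m 3j drop out of the ratio.
A: Δ: 6! 6! 10! / 23! → 1/13742520792; sum: t=6:+1/41803776000 = 1/41803776000; 3j²(6 8 8; -6 6 0) = Δ·Π!·Σ² = 42/7429  (sign +1)
B: Δ: 6! 6! 10! / 23! → 1/13742520792; sum: t=5:−1/6967296000 t=6:+1/2612736000 = 1/4180377600; 3j²(6 8 8; -5 5 0) = Δ·Π!·Σ² = 75/7429  (sign +1)
I_A²/I_B² = (42/7429)/(75/7429) = 14/25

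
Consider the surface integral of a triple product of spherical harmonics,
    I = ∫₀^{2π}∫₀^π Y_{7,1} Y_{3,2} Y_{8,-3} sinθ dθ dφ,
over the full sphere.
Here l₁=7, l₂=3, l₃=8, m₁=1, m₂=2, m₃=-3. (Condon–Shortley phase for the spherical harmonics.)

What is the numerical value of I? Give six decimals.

Rules hold: Σm=0, L=18 even, 4≤8≤10.
N = 15·7·17 = 1785
Δ = 2!·12!·4!/19! = 1/5290740
Racah Σ t=0..2: t=0:+1/7257600 t=1:−1/2073600 t=2:+1/7257600 = -1/4838400
⇒ 3j(7 3 8; 0 0 0)² = 252/20995, sgn -1
Racah Σ t=1..2: t=1:−1/14515200 t=2:+1/11612160 = 1/58060800
⇒ 3j(7 3 8; 1 2 -3)² = 55/58786, sgn -1
4πI² = N·(3j₀)²·(3jₘ)² = 20790/1037153
I = +1·√(0.0200453/4π) = 0.03993934

0.039939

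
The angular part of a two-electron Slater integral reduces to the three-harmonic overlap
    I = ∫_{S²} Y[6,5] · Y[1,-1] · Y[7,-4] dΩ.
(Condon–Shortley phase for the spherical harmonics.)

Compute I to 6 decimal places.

0.060604

m-sum 0 ✓  L=14 even ✓  5≤7≤7 ✓
Π(2lᵢ+1) = 13×3×15 = 585
triangle coeff Δ(6,1,7) = 1/1365
Σ_t [0,0]: t=0:+1/518400 = 1/518400
(3j)²=7/195 [(6 1 7; 0 0 0)], sign=-1
Σ_t [0,0]: t=0:+1/79833600 = 1/79833600
(3j)²=1/455 [(6 1 7; 5 -1 -4)], sign=-1
⇒ 4πI² = 3/65
I = (+1)√(3/65/(4π)) = 0.06060368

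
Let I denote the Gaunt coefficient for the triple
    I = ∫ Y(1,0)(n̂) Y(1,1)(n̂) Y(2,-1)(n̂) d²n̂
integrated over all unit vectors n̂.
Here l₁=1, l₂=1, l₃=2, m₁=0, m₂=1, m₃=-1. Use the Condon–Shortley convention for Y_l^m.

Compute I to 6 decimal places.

Checks pass: Σm=0; 4 even; l₃=2∈[0,2].
(2·1+1)(2·1+1)(2·2+1) = 45
Δ: 0! 2! 2! / 5! → 1/30
sum: t=0:+1/1 = 1/1
3j²(1 1 2; 0 0 0) = Δ·Π!·Σ² = 2/15  (sign +1)
sum: t=0:+1/2 = 1/2
3j²(1 1 2; 0 1 -1) = Δ·Π!·Σ² = 1/10  (sign -1)
combine: 4πI² = 45·2/15·1/10 = 3/5
take √, sign -1: I = -0.21850969

-0.218510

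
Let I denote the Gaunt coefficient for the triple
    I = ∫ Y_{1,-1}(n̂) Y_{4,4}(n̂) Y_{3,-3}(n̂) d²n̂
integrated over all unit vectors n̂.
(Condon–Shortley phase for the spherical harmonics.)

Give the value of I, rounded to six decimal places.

0.325735

Rules hold: Σm=0, L=8 even, 3≤3≤5.
N = 3·9·7 = 189
Δ = 2!·0!·6!/9! = 1/252
Racah Σ t=1..1: t=1:−1/36 = -1/36
⇒ 3j(1 4 3; 0 0 0)² = 4/63, sgn +1
Racah Σ t=2..2: t=2:+1/1440 = 1/1440
⇒ 3j(1 4 3; -1 4 -3)² = 1/9, sgn +1
4πI² = N·(3j₀)²·(3jₘ)² = 4/3
I = +1·√(1.33333/4π) = 0.32573501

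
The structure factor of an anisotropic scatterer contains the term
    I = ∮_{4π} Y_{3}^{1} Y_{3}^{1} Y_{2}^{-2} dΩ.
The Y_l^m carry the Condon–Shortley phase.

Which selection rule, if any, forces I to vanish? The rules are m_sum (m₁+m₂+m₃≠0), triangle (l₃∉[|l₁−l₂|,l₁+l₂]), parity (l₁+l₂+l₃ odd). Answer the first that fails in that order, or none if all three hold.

azimuthal sum: 1 + 1 − 2 = 0  ✓
0 ≤ 2 ≤ 6 (triangle on l)  ✓
L = 3 + 3 + 2 = 8 (even)  ✓

none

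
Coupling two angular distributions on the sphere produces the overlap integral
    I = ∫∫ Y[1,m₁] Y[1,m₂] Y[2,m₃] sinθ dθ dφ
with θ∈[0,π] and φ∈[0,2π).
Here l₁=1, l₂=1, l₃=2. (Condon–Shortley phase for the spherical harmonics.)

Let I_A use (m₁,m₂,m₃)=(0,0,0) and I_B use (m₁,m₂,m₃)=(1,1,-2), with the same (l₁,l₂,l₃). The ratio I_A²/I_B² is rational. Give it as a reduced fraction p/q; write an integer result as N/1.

2/3

Shared (l₁,l₂,l₃)=(1,1,2): N and (l;000)² cancel in I_A²/I_B².
A: Δ = 0!·2!·2!/5! = 1/30; Racah Σ t=0..0: t=0:+1/1 = 1/1; ⇒ 3j(1 1 2; 0 0 0)² = 2/15, sgn +1
B: Δ = 0!·2!·2!/5! = 1/30; Racah Σ t=0..0: t=0:+1/4 = 1/4; ⇒ 3j(1 1 2; 1 1 -2)² = 1/5, sgn +1
I_A²/I_B² = (2/15)/(1/5) = 2/3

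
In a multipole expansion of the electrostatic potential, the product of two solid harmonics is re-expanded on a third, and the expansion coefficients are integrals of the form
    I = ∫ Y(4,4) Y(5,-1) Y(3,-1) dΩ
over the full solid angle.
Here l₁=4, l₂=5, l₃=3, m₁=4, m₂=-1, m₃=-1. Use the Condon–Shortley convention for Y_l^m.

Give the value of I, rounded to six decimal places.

4 − 1 − 1 = 2 ≠ 0: azimuthal integral kills it; I = 0

0.000000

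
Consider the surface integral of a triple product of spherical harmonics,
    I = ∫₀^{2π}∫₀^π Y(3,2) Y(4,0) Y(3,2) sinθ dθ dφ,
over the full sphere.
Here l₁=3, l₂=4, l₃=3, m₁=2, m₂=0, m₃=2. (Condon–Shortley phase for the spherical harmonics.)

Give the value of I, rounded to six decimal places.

0.000000

m-sum = 2 + 0 + 2 = 4 ≠ 0 ⇒ I = 0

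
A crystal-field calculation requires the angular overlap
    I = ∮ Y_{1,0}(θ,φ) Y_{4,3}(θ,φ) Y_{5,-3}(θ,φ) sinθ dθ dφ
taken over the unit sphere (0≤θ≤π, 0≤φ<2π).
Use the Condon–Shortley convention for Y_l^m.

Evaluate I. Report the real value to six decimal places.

Rules hold: Σm=0, L=10 even, 3≤5≤5.
N = 3·9·11 = 297
Δ = 0!·2!·8!/11! = 1/495
Racah Σ t=0..0: t=0:+1/576 = 1/576
⇒ 3j(1 4 5; 0 0 0)² = 5/99, sgn -1
Racah Σ t=0..0: t=0:+1/5040 = 1/5040
⇒ 3j(1 4 5; 0 3 -3)² = 16/495, sgn +1
4πI² = N·(3j₀)²·(3jₘ)² = 16/33
I = -1·√(0.484848/4π) = -0.19642560

-0.196426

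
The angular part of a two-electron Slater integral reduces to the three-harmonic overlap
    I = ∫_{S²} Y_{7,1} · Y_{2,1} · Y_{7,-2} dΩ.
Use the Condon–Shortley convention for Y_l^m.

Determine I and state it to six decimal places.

0.077064

Rules hold: Σm=0, L=16 even, 5≤7≤9.
N = 15·5·15 = 1125
Δ = 2!·12!·2!/17! = 1/185640
Racah Σ t=0..2: t=0:+1/2419200 t=1:−1/518400 t=2:+1/2419200 = -1/907200
⇒ 3j(7 2 7; 0 0 0)² = 56/3315, sgn +1
Racah Σ t=1..2: t=1:−1/1209600 t=2:+1/1935360 = -1/3225600
⇒ 3j(7 2 7; 1 1 -2)² = 243/61880, sgn +1
4πI² = N·(3j₀)²·(3jₘ)² = 3645/48841
I = +1·√(0.0746299/4π) = 0.07706400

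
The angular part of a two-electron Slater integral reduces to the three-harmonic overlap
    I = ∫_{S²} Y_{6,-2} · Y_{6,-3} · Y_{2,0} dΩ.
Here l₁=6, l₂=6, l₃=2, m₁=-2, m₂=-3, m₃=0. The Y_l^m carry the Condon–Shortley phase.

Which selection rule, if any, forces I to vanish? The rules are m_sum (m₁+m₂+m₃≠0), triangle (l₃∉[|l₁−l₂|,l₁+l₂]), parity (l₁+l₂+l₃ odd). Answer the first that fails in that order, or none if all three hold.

m_sum

azimuthal sum: -2 − 3 + 0 = -5  ✗
0 ≤ 2 ≤ 12 (triangle on l)
L = 6 + 6 + 2 = 14 (even)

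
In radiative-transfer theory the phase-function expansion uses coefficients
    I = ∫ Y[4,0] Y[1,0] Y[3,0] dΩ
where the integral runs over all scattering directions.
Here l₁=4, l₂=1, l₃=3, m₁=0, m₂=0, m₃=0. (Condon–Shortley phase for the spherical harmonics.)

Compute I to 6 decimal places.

m-sum 0 ✓  L=8 even ✓  3≤3≤5 ✓
Π(2lᵢ+1) = 9×3×7 = 189
triangle coeff Δ(4,1,3) = 1/252
Σ_t [1,1]: t=1:−1/36 = -1/36
(3j)²=4/63 [(4 1 3; 0 0 0)], sign=+1
(m-triple is (0,0,0) — same symbol as above.)
⇒ 4πI² = 16/21
I = (+1)√(16/21/(4π)) = 0.24623252

0.246233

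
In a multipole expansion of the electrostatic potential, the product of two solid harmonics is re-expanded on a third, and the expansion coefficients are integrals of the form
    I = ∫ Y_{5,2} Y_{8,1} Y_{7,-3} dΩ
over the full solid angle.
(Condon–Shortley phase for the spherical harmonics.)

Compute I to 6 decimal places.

m-sum 0 ✓  L=20 even ✓  3≤7≤13 ✓
Π(2lᵢ+1) = 11×17×15 = 2805
triangle coeff Δ(5,8,7) = 1/814773960
Σ_t [1,5]: t=1:−1/87091200 t=2:+1/4976640 t=3:−1/2073600 t=4:+1/4976640 t=5:−1/87091200 = -1/9676800
(3j)²=360/46189 [(5 8 7; 0 0 0)], sign=+1
Σ_t [0,3]: t=0:+1/1567641600 t=1:−1/38707200 t=2:+1/8709120 t=3:−1/14929920 = 71/3135283200
(3j)²=5041/1662804 [(5 8 7; 2 1 -3)], sign=+1
⇒ 4πI² = 756150/11408683
I = (+1)√(756150/11408683/(4π)) = 0.07262419

0.072624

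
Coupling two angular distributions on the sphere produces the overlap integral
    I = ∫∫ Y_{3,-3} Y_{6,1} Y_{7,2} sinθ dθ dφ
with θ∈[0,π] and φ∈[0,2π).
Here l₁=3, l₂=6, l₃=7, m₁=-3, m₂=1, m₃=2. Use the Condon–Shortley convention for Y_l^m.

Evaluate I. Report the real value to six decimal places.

Checks pass: Σm=0; 16 even; l₃=7∈[3,9].
(2·3+1)(2·6+1)(2·7+1) = 1365
Δ: 2! 4! 10! / 17! → 1/2042040
sum: t=0:+1/207360 t=1:−1/57600 t=2:+1/207360 = -1/129600
3j²(3 6 7; 0 0 0) = Δ·Π!·Σ² = 168/12155  (sign +1)
sum: t=2:+1/691200 = 1/691200
3j²(3 6 7; -3 1 2) = Δ·Π!·Σ² = 189/9724  (sign -1)
combine: 4πI² = 1365·168/12155·189/9724 = 166698/454597
take √, sign -1: I = -0.17082325

-0.170823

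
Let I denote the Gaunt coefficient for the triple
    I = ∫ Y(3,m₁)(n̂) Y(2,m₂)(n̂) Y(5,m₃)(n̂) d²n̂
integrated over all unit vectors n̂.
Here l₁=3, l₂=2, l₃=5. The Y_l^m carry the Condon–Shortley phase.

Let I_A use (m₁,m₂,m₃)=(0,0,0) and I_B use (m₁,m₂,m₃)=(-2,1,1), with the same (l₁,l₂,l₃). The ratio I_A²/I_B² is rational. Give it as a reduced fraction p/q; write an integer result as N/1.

25/6

Same 3,2,5: normalisation and zero-m 3j drop out of the ratio.
A: Δ: 0! 6! 4! / 11! → 1/2310; sum: t=0:+1/144 = 1/144; 3j²(3 2 5; 0 0 0) = Δ·Π!·Σ² = 10/231  (sign -1)
B: Δ: 0! 6! 4! / 11! → 1/2310; sum: t=0:+1/720 = 1/720; 3j²(3 2 5; -2 1 1) = Δ·Π!·Σ² = 4/385  (sign +1)
I_A²/I_B² = (10/231)/(4/385) = 25/6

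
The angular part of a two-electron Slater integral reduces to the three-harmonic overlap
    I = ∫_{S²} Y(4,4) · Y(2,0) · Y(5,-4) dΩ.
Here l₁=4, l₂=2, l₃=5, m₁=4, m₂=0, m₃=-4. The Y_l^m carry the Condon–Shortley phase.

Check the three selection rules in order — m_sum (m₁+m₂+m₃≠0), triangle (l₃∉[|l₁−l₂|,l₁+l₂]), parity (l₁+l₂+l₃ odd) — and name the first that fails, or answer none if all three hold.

azimuthal sum: 4 + 0 − 4 = 0  ✓
2 ≤ 5 ≤ 6 (triangle on l)  ✓
L = 4 + 2 + 5 = 11 (odd)  ✗

parity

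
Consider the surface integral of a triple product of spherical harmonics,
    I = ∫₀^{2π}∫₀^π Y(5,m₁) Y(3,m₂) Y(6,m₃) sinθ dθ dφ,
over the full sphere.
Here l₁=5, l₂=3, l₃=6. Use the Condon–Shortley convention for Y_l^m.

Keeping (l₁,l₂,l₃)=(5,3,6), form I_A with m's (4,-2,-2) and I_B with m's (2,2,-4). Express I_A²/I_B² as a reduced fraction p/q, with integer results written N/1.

5/2

Shared (l₁,l₂,l₃)=(5,3,6): N and (l;000)² cancel in I_A²/I_B².
A: Δ = 2!·8!·4!/15! = 1/675675; Racah Σ t=0..1: t=0:+1/60480 t=1:−1/967680 = 1/64512; ⇒ 3j(5 3 6; 4 -2 -2)² = 15/1001, sgn +1
B: Δ = 2!·8!·4!/15! = 1/675675; Racah Σ t=1..2: t=1:−1/34560 t=2:+1/60480 = -1/80640; ⇒ 3j(5 3 6; 2 2 -4)² = 6/1001, sgn -1
I_A²/I_B² = (15/1001)/(6/1001) = 5/2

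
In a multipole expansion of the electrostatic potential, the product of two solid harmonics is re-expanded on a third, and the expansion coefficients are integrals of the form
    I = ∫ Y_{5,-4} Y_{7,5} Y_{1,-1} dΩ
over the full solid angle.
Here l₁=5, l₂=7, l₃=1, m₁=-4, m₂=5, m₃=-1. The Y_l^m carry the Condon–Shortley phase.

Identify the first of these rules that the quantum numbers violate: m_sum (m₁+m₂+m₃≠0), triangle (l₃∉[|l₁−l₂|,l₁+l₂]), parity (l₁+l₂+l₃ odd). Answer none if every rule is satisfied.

azimuthal sum: -4 + 5 − 1 = 0  ✓
2 ≤ 1 ≤ 12 (triangle on l)  ✗
L = 5 + 7 + 1 = 13 (odd)

triangle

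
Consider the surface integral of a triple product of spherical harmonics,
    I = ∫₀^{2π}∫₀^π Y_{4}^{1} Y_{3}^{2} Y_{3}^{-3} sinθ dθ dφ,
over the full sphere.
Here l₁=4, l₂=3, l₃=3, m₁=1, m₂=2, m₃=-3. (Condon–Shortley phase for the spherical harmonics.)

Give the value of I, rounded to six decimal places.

0.140463

m-sum 0 ✓  L=10 even ✓  1≤3≤7 ✓
Π(2lᵢ+1) = 9×7×7 = 441
triangle coeff Δ(4,3,3) = 1/34650
Σ_t [1,3]: t=1:−1/72 t=2:+1/16 t=3:−1/72 = 5/144
(3j)²=2/77 [(4 3 3; 0 0 0)], sign=-1
Σ_t [3,3]: t=3:−1/288 = -1/288
(3j)²=5/231 [(4 3 3; 1 2 -3)], sign=-1
⇒ 4πI² = 30/121
I = (+1)√(30/121/(4π)) = 0.14046335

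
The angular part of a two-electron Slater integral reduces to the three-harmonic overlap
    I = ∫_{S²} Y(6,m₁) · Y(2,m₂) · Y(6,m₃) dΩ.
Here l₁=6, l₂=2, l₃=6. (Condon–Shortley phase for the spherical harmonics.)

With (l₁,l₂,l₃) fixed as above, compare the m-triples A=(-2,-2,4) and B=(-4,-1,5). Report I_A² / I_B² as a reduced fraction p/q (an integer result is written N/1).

20/33

l's match ⇒ only the (l;m) 3-j factors differ between A and B.
A: triangle coeff Δ(6,2,6) = 1/90090; Σ_t [0,0]: t=0:+1/322560 = 1/322560; (3j)²=18/1001 [(6 2 6; -2 -2 4)], sign=+1
B: triangle coeff Δ(6,2,6) = 1/90090; Σ_t [0,1]: t=0:+1/7257600 t=1:−1/725760 = -1/806400; (3j)²=27/910 [(6 2 6; -4 -1 5)], sign=+1
I_A²/I_B² = (18/1001)/(27/910) = 20/33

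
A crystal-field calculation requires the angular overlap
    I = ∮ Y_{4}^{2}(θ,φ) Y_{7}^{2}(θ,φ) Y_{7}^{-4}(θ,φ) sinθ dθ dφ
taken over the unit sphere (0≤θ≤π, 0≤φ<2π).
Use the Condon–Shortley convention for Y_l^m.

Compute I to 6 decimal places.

Rules hold: Σm=0, L=18 even, 3≤7≤11.
N = 9·15·15 = 2025
Δ = 4!·4!·10!/19! = 1/58198140
Racah Σ t=0..4: t=0:+1/17418240 t=1:−1/622080 t=2:+1/230400 t=3:−1/622080 t=4:+1/17418240 = 1/806400
⇒ 3j(4 7 7; 0 0 0)² = 2268/230945, sgn -1
Racah Σ t=0..2: t=0:+1/34836480 t=1:−1/2903040 t=2:+1/2903040 = 1/34836480
⇒ 3j(4 7 7; 2 2 -4)² = 25/117572, sgn -1
4πI² = N·(3j₀)²·(3jₘ)² = 820125/193947611
I = +1·√(0.00422859/4π) = 0.01834395

0.018344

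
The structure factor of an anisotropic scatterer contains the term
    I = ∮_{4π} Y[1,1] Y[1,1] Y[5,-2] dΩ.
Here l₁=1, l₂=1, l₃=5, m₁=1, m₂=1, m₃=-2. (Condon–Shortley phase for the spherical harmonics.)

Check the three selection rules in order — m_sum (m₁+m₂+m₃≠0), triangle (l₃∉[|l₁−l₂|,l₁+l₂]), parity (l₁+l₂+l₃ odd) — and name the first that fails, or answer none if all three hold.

Σmᵢ = 0  ✓
l₃∈[|l₁−l₂|,l₁+l₂]=[0,2], have l₃=5  ✗
Σlᵢ = 7 ⇒ odd

triangle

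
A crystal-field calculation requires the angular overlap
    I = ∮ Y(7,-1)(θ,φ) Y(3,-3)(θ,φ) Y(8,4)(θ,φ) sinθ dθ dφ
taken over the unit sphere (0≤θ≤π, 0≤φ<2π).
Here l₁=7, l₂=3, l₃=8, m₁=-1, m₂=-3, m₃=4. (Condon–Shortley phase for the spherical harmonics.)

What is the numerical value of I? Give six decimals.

-0.189449

m-sum 0 ✓  L=18 even ✓  4≤8≤10 ✓
Π(2lᵢ+1) = 15×7×17 = 1785
triangle coeff Δ(7,3,8) = 1/5290740
Σ_t [0,2]: t=0:+1/7257600 t=1:−1/2073600 t=2:+1/7257600 = -1/4838400
(3j)²=252/20995 [(7 3 8; 0 0 0)], sign=-1
Σ_t [0,0]: t=0:+1/46448640 = 1/46448640
(3j)²=2475/117572 [(7 3 8; -1 -3 4)], sign=+1
⇒ 4πI² = 467775/1037153
I = (-1)√(467775/1037153/(4π)) = -0.18944893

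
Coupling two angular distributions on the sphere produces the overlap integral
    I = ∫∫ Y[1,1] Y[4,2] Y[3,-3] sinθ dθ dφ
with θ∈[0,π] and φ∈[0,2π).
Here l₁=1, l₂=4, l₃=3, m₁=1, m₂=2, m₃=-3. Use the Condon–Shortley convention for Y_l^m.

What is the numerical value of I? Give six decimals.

0.061558

Rules hold: Σm=0, L=8 even, 3≤3≤5.
N = 3·9·7 = 189
Δ = 2!·0!·6!/9! = 1/252
Racah Σ t=1..1: t=1:−1/36 = -1/36
⇒ 3j(1 4 3; 0 0 0)² = 4/63, sgn +1
Racah Σ t=0..0: t=0:+1/1440 = 1/1440
⇒ 3j(1 4 3; 1 2 -3)² = 1/252, sgn +1
4πI² = N·(3j₀)²·(3jₘ)² = 1/21
I = +1·√(0.047619/4π) = 0.06155813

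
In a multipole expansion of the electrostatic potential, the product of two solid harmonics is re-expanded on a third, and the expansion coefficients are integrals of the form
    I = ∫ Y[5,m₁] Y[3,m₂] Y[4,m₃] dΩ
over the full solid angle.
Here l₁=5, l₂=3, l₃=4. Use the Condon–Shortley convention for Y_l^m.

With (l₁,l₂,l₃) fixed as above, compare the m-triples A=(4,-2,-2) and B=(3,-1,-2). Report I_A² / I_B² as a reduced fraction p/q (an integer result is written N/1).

Same 5,3,4: normalisation and zero-m 3j drop out of the ratio.
A: Δ: 4! 6! 2! / 13! → 1/180180; sum: t=0:+1/2880 t=1:−1/8640 = 1/4320; 3j²(5 3 4; 4 -2 -2) = Δ·Π!·Σ² = 8/429  (sign +1)
B: Δ: 4! 6! 2! / 13! → 1/180180; sum: t=0:+1/2304 t=1:−1/720 t=2:+1/5760 = -1/1280; 3j²(5 3 4; 3 -1 -2) = Δ·Π!·Σ² = 27/1430  (sign -1)
I_A²/I_B² = (8/429)/(27/1430) = 80/81

80/81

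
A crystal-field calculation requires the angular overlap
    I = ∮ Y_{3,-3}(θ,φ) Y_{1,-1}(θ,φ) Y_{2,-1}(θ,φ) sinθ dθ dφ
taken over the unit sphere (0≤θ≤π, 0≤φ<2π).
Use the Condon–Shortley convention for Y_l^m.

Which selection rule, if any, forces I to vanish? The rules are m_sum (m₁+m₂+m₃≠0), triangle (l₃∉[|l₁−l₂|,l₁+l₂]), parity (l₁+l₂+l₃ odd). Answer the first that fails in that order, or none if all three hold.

Σmᵢ = -5  ✗
l₃∈[|l₁−l₂|,l₁+l₂]=[2,4], have l₃=2
Σlᵢ = 6 ⇒ even

m_sum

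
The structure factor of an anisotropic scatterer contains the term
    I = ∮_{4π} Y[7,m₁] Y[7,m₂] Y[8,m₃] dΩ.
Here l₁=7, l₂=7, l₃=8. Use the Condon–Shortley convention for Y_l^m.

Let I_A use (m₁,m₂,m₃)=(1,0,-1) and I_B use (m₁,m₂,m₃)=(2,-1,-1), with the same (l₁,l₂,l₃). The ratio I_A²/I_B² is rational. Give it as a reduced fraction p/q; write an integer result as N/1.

Shared (l₁,l₂,l₃)=(7,7,8): N and (l;000)² cancel in I_A²/I_B².
A: Δ = 6!·8!·8!/23! = 1/22086194130; Racah Σ t=0..6: t=0:+1/5225472000 t=1:−1/124416000 t=2:+1/19906560 t=3:−1/14929920 t=4:+1/49766400 t=5:−1/870912000 t=6:+1/146313216000 = -11/1950842880; ⇒ 3j(7 7 8; 1 0 -1)² = 375/193154, sgn +1
B: Δ = 6!·8!·8!/23! = 1/22086194130; Racah Σ t=0..5: t=0:+1/746496000 t=1:−1/49766400 t=2:+1/19906560 t=3:−1/37324800 t=4:+1/348364800 t=5:−1/24385536000 = 11/1463132160; ⇒ 3j(7 7 8; 2 -1 -1)² = 4000/676039, sgn -1
I_A²/I_B² = (375/193154)/(4000/676039) = 21/64

21/64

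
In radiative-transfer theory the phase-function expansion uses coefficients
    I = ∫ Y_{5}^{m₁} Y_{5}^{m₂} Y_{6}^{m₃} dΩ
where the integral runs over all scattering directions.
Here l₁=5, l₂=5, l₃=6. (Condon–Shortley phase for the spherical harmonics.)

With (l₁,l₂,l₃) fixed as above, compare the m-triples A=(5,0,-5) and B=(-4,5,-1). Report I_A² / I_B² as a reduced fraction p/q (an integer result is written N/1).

Same 5,5,6: normalisation and zero-m 3j drop out of the ratio.
A: Δ: 4! 6! 6! / 17! → 1/28588560; sum: t=0:+1/2073600 = 1/2073600; 3j²(5 5 6; 5 0 -5) = Δ·Π!·Σ² = 15/884  (sign -1)
B: Δ: 4! 6! 6! / 17! → 1/28588560; sum: t=4:+1/2073600 = 1/2073600; 3j²(5 5 6; -4 5 -1) = Δ·Π!·Σ² = 63/9724  (sign -1)
I_A²/I_B² = (15/884)/(63/9724) = 55/21

55/21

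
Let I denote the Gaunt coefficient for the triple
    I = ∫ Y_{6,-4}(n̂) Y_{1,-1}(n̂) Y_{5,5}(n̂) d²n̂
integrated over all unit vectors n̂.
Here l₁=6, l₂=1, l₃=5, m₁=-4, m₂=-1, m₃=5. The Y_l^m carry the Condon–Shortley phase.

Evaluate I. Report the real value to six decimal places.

0.040859

Rules hold: Σm=0, L=12 even, 5≤5≤7.
N = 13·3·11 = 429
Δ = 2!·10!·0!/13! = 1/858
Racah Σ t=1..1: t=1:−1/14400 = -1/14400
⇒ 3j(6 1 5; 0 0 0)² = 6/143, sgn +1
Racah Σ t=0..0: t=0:+1/7257600 = 1/7257600
⇒ 3j(6 1 5; -4 -1 5)² = 1/858, sgn +1
4πI² = N·(3j₀)²·(3jₘ)² = 3/143
I = +1·√(0.020979/4π) = 0.04085899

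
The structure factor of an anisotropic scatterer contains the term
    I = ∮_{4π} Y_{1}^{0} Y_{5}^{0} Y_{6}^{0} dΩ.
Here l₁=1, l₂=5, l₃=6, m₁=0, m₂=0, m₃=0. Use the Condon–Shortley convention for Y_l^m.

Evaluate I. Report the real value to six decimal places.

Checks pass: Σm=0; 12 even; l₃=6∈[4,6].
(2·1+1)(2·5+1)(2·6+1) = 429
Δ: 0! 2! 10! / 13! → 1/858
sum: t=0:+1/14400 = 1/14400
3j²(1 5 6; 0 0 0) = Δ·Π!·Σ² = 6/143  (sign +1)
(m-triple is (0,0,0) — same symbol as above.)
combine: 4πI² = 429·6/143·6/143 = 108/143
take √, sign +1: I = 0.24515397

0.245154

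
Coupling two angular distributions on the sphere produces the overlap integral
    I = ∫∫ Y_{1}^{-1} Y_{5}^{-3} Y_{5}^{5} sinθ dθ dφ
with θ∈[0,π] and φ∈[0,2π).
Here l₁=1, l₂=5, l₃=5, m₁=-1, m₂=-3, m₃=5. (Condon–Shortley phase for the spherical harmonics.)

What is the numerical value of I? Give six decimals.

0.000000

m-sum = -1 − 3 + 5 = 1 ≠ 0 ⇒ I = 0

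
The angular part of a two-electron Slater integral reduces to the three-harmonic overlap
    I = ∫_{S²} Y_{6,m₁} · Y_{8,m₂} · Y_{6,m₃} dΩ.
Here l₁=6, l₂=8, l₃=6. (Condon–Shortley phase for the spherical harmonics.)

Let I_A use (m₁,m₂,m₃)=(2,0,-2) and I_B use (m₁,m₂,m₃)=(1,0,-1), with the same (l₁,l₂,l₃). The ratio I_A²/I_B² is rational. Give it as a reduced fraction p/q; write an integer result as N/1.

Same 6,8,6: normalisation and zero-m 3j drop out of the ratio.
A: Δ: 8! 4! 8! / 21! → 1/1309458150; sum: t=0:+1/39016857600 t=1:−1/152409600 t=2:+1/8294400 t=3:−1/3110400 t=4:+1/7962624 = -71/867041280; 3j²(6 8 6; 2 0 -2) = Δ·Π!·Σ² = 5041/646646  (sign -1)
B: Δ: 8! 4! 8! / 21! → 1/1309458150; sum: t=1:−1/609638400 t=2:+1/12441600 t=3:−1/2073600 t=4:+1/1990656 t=5:−1/12441600 = 1/54190080; 3j²(6 8 6; 1 0 -1) = Δ·Π!·Σ² = 50/323323  (sign -1)
I_A²/I_B² = (5041/646646)/(50/323323) = 5041/100

5041/100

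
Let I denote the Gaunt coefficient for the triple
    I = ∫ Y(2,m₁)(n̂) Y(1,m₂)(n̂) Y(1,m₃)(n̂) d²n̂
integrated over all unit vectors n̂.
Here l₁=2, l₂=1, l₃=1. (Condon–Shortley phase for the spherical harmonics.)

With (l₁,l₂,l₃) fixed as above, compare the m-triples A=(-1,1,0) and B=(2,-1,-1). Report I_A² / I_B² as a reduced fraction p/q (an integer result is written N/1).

1/2

Shared (l₁,l₂,l₃)=(2,1,1): N and (l;000)² cancel in I_A²/I_B².
A: Δ = 2!·2!·0!/5! = 1/30; Racah Σ t=2..2: t=2:+1/2 = 1/2; ⇒ 3j(2 1 1; -1 1 0)² = 1/10, sgn -1
B: Δ = 2!·2!·0!/5! = 1/30; Racah Σ t=0..0: t=0:+1/4 = 1/4; ⇒ 3j(2 1 1; 2 -1 -1)² = 1/5, sgn +1
I_A²/I_B² = (1/10)/(1/5) = 1/2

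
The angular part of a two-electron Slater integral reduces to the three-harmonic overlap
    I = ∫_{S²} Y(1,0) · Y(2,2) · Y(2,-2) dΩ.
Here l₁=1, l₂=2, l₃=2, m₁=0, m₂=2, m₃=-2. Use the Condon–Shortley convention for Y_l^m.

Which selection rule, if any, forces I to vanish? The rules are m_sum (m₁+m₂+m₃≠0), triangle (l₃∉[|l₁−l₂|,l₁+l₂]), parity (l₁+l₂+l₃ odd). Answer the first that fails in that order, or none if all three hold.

parity

azimuthal sum: 0 + 2 − 2 = 0  ✓
1 ≤ 2 ≤ 3 (triangle on l)  ✓
L = 1 + 2 + 2 = 5 (odd)  ✗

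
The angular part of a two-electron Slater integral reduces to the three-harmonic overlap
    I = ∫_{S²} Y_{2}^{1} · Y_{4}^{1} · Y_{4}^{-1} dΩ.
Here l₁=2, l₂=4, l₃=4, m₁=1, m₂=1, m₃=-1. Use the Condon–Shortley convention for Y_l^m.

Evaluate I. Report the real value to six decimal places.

1 + 1 − 1 = 1 ≠ 0: azimuthal integral kills it; I = 0

0.000000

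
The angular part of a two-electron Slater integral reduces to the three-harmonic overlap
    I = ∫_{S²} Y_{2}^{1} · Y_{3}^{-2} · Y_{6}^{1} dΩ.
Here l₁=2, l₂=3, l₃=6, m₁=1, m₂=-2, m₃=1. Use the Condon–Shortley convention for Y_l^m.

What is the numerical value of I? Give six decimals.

triangle: need 1≤l₃≤5, have 6; I=0

0.000000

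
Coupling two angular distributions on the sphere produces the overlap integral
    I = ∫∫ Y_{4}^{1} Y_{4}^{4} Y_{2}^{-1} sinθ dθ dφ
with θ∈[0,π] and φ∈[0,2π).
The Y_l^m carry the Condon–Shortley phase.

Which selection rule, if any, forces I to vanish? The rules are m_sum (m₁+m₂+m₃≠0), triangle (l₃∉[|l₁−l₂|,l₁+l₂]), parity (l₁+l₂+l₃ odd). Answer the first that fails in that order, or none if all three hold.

m_sum

m₁+m₂+m₃ = 1 + 4 − 1 = 4  ✗
triangle: |4−4|=0 ≤ l₃=2 ≤ 4+4=8
parity: l₁+l₂+l₃ = 10 is even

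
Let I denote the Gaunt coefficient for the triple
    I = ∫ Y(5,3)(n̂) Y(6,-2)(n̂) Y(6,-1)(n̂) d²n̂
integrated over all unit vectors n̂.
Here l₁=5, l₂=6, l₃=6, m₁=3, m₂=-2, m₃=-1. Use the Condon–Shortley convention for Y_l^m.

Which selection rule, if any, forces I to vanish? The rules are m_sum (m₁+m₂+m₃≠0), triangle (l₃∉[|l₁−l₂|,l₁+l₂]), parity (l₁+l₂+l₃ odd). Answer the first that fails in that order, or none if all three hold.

parity

azimuthal sum: 3 − 2 − 1 = 0  ✓
1 ≤ 6 ≤ 11 (triangle on l)  ✓
L = 5 + 6 + 6 = 17 (odd)  ✗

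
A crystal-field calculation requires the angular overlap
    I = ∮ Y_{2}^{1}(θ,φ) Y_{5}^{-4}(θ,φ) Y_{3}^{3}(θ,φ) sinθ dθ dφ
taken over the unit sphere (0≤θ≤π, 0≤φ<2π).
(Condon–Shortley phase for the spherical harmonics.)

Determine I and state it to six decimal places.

0.219610

Checks pass: Σm=0; 10 even; l₃=3∈[3,7].
(2·2+1)(2·5+1)(2·3+1) = 385
Δ: 4! 0! 6! / 11! → 1/2310
sum: t=2:+1/144 = 1/144
3j²(2 5 3; 0 0 0) = Δ·Π!·Σ² = 10/231  (sign -1)
sum: t=1:−1/4320 = -1/4320
3j²(2 5 3; 1 -4 3) = Δ·Π!·Σ² = 2/55  (sign -1)
combine: 4πI² = 385·10/231·2/55 = 20/33
take √, sign +1: I = 0.21961050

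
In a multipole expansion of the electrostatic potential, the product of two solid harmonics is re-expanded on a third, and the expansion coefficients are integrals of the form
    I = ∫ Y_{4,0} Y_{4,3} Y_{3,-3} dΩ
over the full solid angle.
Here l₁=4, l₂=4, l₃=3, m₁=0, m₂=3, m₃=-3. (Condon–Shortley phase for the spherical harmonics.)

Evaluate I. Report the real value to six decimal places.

Σlᵢ=11 odd — θ-integrand is odd under cosθ→−cosθ; I=0

0.000000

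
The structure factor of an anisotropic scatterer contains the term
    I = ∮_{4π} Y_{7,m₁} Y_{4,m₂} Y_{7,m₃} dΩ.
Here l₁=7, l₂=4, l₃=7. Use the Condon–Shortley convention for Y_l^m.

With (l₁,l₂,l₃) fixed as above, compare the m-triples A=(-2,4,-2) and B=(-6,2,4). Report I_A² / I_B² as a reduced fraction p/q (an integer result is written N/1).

Same 7,4,7: normalisation and zero-m 3j drop out of the ratio.
A: Δ: 4! 10! 4! / 19! → 1/58198140; sum: t=4:+1/8294400 = 1/8294400; 3j²(7 4 7; -2 4 -2) = Δ·Π!·Σ² = 882/46189  (sign -1)
B: Δ: 4! 10! 4! / 19! → 1/58198140; sum: t=3:−1/130636800 t=4:+1/34836480 = 11/522547200; 3j²(7 4 7; -6 2 4) = Δ·Π!·Σ² = 1331/81396  (sign -1)
I_A²/I_B² = (882/46189)/(1331/81396) = 222264/190333

222264/190333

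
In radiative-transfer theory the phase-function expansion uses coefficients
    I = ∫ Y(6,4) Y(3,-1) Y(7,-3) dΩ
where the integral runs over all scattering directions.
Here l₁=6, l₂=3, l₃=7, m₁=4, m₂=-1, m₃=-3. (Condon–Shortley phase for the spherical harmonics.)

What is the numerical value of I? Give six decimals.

0.163772

Rules hold: Σm=0, L=16 even, 3≤7≤9.
N = 13·7·15 = 1365
Δ = 2!·10!·4!/17! = 1/2042040
Racah Σ t=0..2: t=0:+1/207360 t=1:−1/57600 t=2:+1/207360 = -1/129600
⇒ 3j(6 3 7; 0 0 0)² = 168/12155, sgn +1
Racah Σ t=0..2: t=0:+1/645120 t=1:−1/2177280 t=2:+1/174182400 = 191/174182400
⇒ 3j(6 3 7; 4 -1 -3)² = 36481/2042040, sgn +1
4πI² = N·(3j₀)²·(3jₘ)² = 766101/2272985
I = +1·√(0.337046/4π) = 0.16377205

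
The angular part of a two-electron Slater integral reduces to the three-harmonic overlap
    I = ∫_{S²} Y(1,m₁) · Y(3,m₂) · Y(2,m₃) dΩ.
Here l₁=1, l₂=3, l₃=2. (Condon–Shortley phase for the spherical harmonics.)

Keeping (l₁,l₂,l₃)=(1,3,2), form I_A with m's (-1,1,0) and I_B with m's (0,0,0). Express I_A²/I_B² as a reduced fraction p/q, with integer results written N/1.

Same 1,3,2: normalisation and zero-m 3j drop out of the ratio.
A: Δ: 2! 0! 4! / 7! → 1/105; sum: t=2:+1/8 = 1/8; 3j²(1 3 2; -1 1 0) = Δ·Π!·Σ² = 2/35  (sign +1)
B: Δ: 2! 0! 4! / 7! → 1/105; sum: t=1:−1/4 = -1/4; 3j²(1 3 2; 0 0 0) = Δ·Π!·Σ² = 3/35  (sign -1)
I_A²/I_B² = (2/35)/(3/35) = 2/3

2/3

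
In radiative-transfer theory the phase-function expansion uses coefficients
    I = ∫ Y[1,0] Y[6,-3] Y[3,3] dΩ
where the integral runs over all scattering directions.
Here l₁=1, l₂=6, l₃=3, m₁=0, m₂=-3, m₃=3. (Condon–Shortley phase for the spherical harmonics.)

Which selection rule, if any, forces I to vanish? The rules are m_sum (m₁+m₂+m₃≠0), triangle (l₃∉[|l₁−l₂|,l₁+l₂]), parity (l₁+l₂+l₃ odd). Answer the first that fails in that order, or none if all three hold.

triangle

azimuthal sum: 0 − 3 + 3 = 0  ✓
5 ≤ 3 ≤ 7 (triangle on l)  ✗
L = 1 + 6 + 3 = 10 (even)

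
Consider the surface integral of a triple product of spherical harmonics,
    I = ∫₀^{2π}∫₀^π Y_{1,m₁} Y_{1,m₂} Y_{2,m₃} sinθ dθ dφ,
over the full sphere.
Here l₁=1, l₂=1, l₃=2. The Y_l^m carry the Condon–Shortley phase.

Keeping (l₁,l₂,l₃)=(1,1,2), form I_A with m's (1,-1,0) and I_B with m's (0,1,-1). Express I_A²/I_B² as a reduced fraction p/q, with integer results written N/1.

l's match ⇒ only the (l;m) 3-j factors differ between A and B.
A: triangle coeff Δ(1,1,2) = 1/30; Σ_t [0,0]: t=0:+1/4 = 1/4; (3j)²=1/30 [(1 1 2; 1 -1 0)], sign=+1
B: triangle coeff Δ(1,1,2) = 1/30; Σ_t [0,0]: t=0:+1/2 = 1/2; (3j)²=1/10 [(1 1 2; 0 1 -1)], sign=-1
I_A²/I_B² = (1/30)/(1/10) = 1/3

1/3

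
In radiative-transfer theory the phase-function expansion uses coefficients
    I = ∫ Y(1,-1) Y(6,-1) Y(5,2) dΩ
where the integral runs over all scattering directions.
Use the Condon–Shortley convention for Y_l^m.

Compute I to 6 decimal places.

Rules hold: Σm=0, L=12 even, 5≤5≤7.
N = 3·13·11 = 429
Δ = 2!·0!·10!/13! = 1/858
Racah Σ t=1..1: t=1:−1/14400 = -1/14400
⇒ 3j(1 6 5; 0 0 0)² = 6/143, sgn +1
Racah Σ t=2..2: t=2:+1/60480 = 1/60480
⇒ 3j(1 6 5; -1 -1 2)² = 5/429, sgn -1
4πI² = N·(3j₀)²·(3jₘ)² = 30/143
I = -1·√(0.20979/4π) = -0.12920749

-0.129207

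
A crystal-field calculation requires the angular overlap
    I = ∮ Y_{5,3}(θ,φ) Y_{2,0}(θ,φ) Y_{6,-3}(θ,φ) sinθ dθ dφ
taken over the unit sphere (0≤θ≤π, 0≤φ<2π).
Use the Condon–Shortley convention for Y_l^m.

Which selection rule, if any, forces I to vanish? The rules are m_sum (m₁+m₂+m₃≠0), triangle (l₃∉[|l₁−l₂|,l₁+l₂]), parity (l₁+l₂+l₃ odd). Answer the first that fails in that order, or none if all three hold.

azimuthal sum: 3 + 0 − 3 = 0  ✓
3 ≤ 6 ≤ 7 (triangle on l)  ✓
L = 5 + 2 + 6 = 13 (odd)  ✗

parity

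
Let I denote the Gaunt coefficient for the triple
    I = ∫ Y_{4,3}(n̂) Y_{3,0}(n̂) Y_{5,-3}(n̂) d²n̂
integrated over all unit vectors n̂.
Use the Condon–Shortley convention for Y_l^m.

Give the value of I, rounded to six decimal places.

0.103862

Checks pass: Σm=0; 12 even; l₃=5∈[1,7].
(2·4+1)(2·3+1)(2·5+1) = 693
Δ: 2! 6! 4! / 13! → 1/180180
sum: t=0:+1/576 t=1:−1/144 t=2:+1/576 = -1/288
3j²(4 3 5; 0 0 0) = Δ·Π!·Σ² = 20/1001  (sign +1)
sum: t=0:+1/1440 t=1:−1/2880 = 1/2880
3j²(4 3 5; 3 0 -3) = Δ·Π!·Σ² = 7/715  (sign +1)
combine: 4πI² = 693·20/1001·7/715 = 252/1859
take √, sign +1: I = 0.10386175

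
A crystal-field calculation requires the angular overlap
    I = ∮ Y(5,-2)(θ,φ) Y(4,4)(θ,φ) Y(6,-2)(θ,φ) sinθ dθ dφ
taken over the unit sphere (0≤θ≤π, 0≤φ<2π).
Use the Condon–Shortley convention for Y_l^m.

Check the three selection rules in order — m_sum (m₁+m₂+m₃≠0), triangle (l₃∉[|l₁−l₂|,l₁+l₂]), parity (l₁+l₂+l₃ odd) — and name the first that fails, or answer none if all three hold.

m₁+m₂+m₃ = -2 + 4 − 2 = 0  ✓
triangle: |5−4|=1 ≤ l₃=6 ≤ 5+4=9  ✓
parity: l₁+l₂+l₃ = 15 is odd  ✗

parity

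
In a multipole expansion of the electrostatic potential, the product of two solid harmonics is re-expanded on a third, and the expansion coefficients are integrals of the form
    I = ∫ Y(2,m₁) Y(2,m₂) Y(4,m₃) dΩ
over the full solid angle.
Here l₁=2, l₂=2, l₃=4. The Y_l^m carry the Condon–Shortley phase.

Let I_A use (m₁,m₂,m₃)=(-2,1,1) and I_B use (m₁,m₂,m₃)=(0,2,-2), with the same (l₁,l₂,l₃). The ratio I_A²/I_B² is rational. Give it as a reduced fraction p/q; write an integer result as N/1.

1/3

Same 2,2,4: normalisation and zero-m 3j drop out of the ratio.
A: Δ: 0! 4! 4! / 9! → 1/630; sum: t=0:+1/144 = 1/144; 3j²(2 2 4; -2 1 1) = Δ·Π!·Σ² = 1/126  (sign -1)
B: Δ: 0! 4! 4! / 9! → 1/630; sum: t=0:+1/96 = 1/96; 3j²(2 2 4; 0 2 -2) = Δ·Π!·Σ² = 1/42  (sign +1)
I_A²/I_B² = (1/126)/(1/42) = 1/3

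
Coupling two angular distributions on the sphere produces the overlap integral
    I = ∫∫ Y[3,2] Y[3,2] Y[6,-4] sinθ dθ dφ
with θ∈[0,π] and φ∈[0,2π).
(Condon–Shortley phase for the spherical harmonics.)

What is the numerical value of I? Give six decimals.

Checks pass: Σm=0; 12 even; l₃=6∈[0,6].
(2·3+1)(2·3+1)(2·6+1) = 637
Δ: 0! 6! 6! / 13! → 1/12012
sum: t=0:+1/1296 = 1/1296
3j²(3 3 6; 0 0 0) = Δ·Π!·Σ² = 100/3003  (sign +1)
sum: t=0:+1/14400 = 1/14400
3j²(3 3 6; 2 2 -4) = Δ·Π!·Σ² = 6/143  (sign +1)
combine: 4πI² = 637·100/3003·6/143 = 1400/1573
take √, sign +1: I = 0.26613055

0.266131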